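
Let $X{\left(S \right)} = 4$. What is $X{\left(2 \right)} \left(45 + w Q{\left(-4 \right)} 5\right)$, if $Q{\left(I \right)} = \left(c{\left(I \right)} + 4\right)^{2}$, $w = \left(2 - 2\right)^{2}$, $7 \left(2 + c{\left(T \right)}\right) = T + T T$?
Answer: $180$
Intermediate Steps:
$c{\left(T \right)} = -2 + \frac{T}{7} + \frac{T^{2}}{7}$ ($c{\left(T \right)} = -2 + \frac{T + T T}{7} = -2 + \frac{T + T^{2}}{7} = -2 + \left(\frac{T}{7} + \frac{T^{2}}{7}\right) = -2 + \frac{T}{7} + \frac{T^{2}}{7}$)
$w = 0$ ($w = 0^{2} = 0$)
$Q{\left(I \right)} = \left(2 + \frac{I}{7} + \frac{I^{2}}{7}\right)^{2}$ ($Q{\left(I \right)} = \left(\left(-2 + \frac{I}{7} + \frac{I^{2}}{7}\right) + 4\right)^{2} = \left(2 + \frac{I}{7} + \frac{I^{2}}{7}\right)^{2}$)
$X{\left(2 \right)} \left(45 + w Q{\left(-4 \right)} 5\right) = 4 \left(45 + 0 \frac{\left(14 - 4 + \left(-4\right)^{2}\right)^{2}}{49} \cdot 5\right) = 4 \left(45 + 0 \frac{\left(14 - 4 + 16\right)^{2}}{49} \cdot 5\right) = 4 \left(45 + 0 \frac{26^{2}}{49} \cdot 5\right) = 4 \left(45 + 0 \cdot \frac{1}{49} \cdot 676 \cdot 5\right) = 4 \left(45 + 0 \cdot \frac{676}{49} \cdot 5\right) = 4 \left(45 + 0 \cdot 5\right) = 4 \left(45 + 0\right) = 4 \cdot 45 = 180$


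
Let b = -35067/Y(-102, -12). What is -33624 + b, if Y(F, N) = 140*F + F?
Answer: -161181767/4794 ≈ -33622.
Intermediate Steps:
Y(F, N) = 141*F
b = 11689/4794 (b = -35067/(141*(-102)) = -35067/(-14382) = -35067*(-1/14382) = 11689/4794 ≈ 2.4383)
-33624 + b = -33624 + 11689/4794 = -161181767/4794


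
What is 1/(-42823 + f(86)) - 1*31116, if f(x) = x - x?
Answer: -1332480469/42823 ≈ -31116.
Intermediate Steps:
f(x) = 0
1/(-42823 + f(86)) - 1*31116 = 1/(-42823 + 0) - 1*31116 = 1/(-42823) - 31116 = -1/42823 - 31116 = -1332480469/42823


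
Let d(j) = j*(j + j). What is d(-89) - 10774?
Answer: 5068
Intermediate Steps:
d(j) = 2*j² (d(j) = j*(2*j) = 2*j²)
d(-89) - 10774 = 2*(-89)² - 10774 = 2*7921 - 10774 = 15842 - 10774 = 5068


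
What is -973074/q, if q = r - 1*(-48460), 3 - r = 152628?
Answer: 973074/104165 ≈ 9.3417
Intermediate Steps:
r = -152625 (r = 3 - 1*152628 = 3 - 152628 = -152625)
q = -104165 (q = -152625 - 1*(-48460) = -152625 + 48460 = -104165)
-973074/q = -973074/(-104165) = -973074*(-1/104165) = 973074/104165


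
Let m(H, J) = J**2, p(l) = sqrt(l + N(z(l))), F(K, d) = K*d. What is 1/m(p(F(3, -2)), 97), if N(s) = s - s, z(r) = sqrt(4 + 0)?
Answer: 1/9409 ≈ 0.00010628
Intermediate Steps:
z(r) = 2 (z(r) = sqrt(4) = 2)
N(s) = 0
p(l) = sqrt(l) (p(l) = sqrt(l + 0) = sqrt(l))
1/m(p(F(3, -2)), 97) = 1/(97**2) = 1/9409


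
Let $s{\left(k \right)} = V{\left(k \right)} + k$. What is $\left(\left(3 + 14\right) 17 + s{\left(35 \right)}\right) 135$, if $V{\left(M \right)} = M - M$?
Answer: $43740$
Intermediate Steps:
$V{\left(M \right)} = 0$
$s{\left(k \right)} = k$ ($s{\left(k \right)} = 0 + k = k$)
$\left(\left(3 + 14\right) 17 + s{\left(35 \right)}\right) 135 = \left(\left(3 + 14\right) 17 + 35\right) 135 = \left(17 \cdot 17 + 35\right) 135 = \left(289 + 35\right) 135 = 324 \cdot 135 = 43740$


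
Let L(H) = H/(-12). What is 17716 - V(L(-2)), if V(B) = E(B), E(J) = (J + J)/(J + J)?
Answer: 17715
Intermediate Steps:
L(H) = -H/12 (L(H) = H*(-1/12) = -H/12)
E(J) = 1 (E(J) = (2*J)/((2*J)) = (2*J)*(1/(2*J)) = 1)
V(B) = 1
17716 - V(L(-2)) = 17716 - 1*1 = 17716 - 1 = 17715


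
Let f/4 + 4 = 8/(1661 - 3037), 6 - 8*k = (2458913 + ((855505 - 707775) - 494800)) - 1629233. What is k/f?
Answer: 5187993/1378 ≈ 3764.9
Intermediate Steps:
k = -120651/2 (k = ¾ - ((2458913 + ((855505 - 707775) - 494800)) - 1629233)/8 = ¾ - ((2458913 + (147730 - 494800)) - 1629233)/8 = ¾ - ((2458913 - 347070) - 1629233)/8 = ¾ - (2111843 - 1629233)/8 = ¾ - ⅛*482610 = ¾ - 241305/4 = -120651/2 ≈ -60326.)
f = -689/43 (f = -16 + 4*(8/(1661 - 3037)) = -16 + 4*(8/(-1376)) = -16 + 4*(8*(-1/1376)) = -16 + 4*(-1/172) = -16 - 1/43 = -689/43 ≈ -16.023)
k/f = -120651/(2*(-689/43)) = -120651/2*(-43/689) = 5187993/1378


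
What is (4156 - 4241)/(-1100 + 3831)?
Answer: -85/2731 ≈ -0.031124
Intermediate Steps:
(4156 - 4241)/(-1100 + 3831) = -85/2731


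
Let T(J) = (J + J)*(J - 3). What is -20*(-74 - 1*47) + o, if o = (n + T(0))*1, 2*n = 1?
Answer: 4841/2 ≈ 2420.5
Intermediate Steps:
T(J) = 2*J*(-3 + J) (T(J) = (2*J)*(-3 + J) = 2*J*(-3 + J))
n = ½ (n = (½)*1 = ½ ≈ 0.50000)
o = ½ (o = (½ + 2*0*(-3 + 0))*1 = (½ + 2*0*(-3))*1 = (½ + 0)*1 = (½)*1 = ½ ≈ 0.50000)
-20*(-74 - 1*47) + o = -20*(-74 - 1*47) + ½ = -20*(-74 - 47) + ½ = -20*(-121) + ½ = 2420 + ½ = 4841/2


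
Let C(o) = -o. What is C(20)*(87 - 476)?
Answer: 7780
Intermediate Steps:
C(20)*(87 - 476) = (-1*20)*(87 - 476) = -20*(-389) = 7780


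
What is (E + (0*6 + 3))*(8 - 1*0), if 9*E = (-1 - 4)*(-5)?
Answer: 416/9 ≈ 46.222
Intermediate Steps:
E = 25/9 (E = ((-1 - 4)*(-5))/9 = (-5*(-5))/9 = (⅑)*25 = 25/9 ≈ 2.7778)
(E + (0*6 + 3))*(8 - 1*0) = (25/9 + (0*6 + 3))*(8 - 1*0) = (25/9 + (0 + 3))*(8 + 0) = (25/9 + 3)*8 = (52/9)*8 = 416/9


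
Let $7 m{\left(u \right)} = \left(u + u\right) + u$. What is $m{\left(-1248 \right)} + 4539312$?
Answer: $\frac{31771440}{7} \approx 4.5388 \cdot 10^{6}$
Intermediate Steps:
$m{\left(u \right)} = \frac{3 u}{7}$ ($m{\left(u \right)} = \frac{\left(u + u\right) + u}{7} = \frac{2 u + u}{7} = \frac{3 u}{7}$)
$m{\left(-1248 \right)} + 4539312 = \frac{3}{7} \left(-1248\right) + 4539312 = - \frac{3744}{7} + 4539312 = \frac{31771440}{7}$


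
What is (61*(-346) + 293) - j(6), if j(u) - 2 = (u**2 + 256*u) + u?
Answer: -22393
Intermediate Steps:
j(u) = 2 + u**2 + 257*u (j(u) = 2 + ((u**2 + 256*u) + u) = 2 + (u**2 + 257*u) = 2 + u**2 + 257*u)
(61*(-346) + 293) - j(6) = (61*(-346) + 293) - (2 + 6**2 + 257*6) = (-21106 + 293) - (2 + 36 + 1542) = -20813 - 1*1580 = -20813 - 1580 = -22393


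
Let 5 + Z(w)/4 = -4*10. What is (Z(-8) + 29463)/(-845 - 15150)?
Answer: -29283/15995 ≈ -1.8308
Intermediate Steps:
Z(w) = -180 (Z(w) = -20 + 4*(-4*10) = -20 + 4*(-40) = -20 - 160 = -180)
(Z(-8) + 29463)/(-845 - 15150) = (-180 + 29463)/(-845 - 15150) = 29283/(-15995) = 29283*(-1/15995) = -29283/15995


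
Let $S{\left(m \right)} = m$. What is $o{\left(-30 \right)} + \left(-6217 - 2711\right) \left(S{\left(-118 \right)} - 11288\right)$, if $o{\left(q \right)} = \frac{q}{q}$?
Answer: $101832769$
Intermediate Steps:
$o{\left(q \right)} = 1$
$o{\left(-30 \right)} + \left(-6217 - 2711\right) \left(S{\left(-118 \right)} - 11288\right) = 1 + \left(-6217 - 2711\right) \left(-118 - 11288\right) = 1 - -101832768 = 1 + 101832768 = 101832769$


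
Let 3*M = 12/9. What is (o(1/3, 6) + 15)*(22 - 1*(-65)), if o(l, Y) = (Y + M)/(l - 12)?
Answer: 43993/35 ≈ 1256.9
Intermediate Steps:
M = 4/9 (M = (12/9)/3 = (12*(⅑))/3 = (⅓)*(4/3) = 4/9 ≈ 0.44444)
o(l, Y) = (4/9 + Y)/(-12 + l) (o(l, Y) = (Y + 4/9)/(l - 12) = (4/9 + Y)/(-12 + l))
(o(1/3, 6) + 15)*(22 - 1*(-65)) = ((4/9 + 6)/(-12 + 1/3) + 15)*(22 - 1*(-65)) = ((58/9)/(-12 + ⅓) + 15)*(22 + 65) = ((58/9)/(-35/3) + 15)*87 = (-3/35*58/9 + 15)*87 = (-58/105 + 15)*87 = (1517/105)*87 = 43993/35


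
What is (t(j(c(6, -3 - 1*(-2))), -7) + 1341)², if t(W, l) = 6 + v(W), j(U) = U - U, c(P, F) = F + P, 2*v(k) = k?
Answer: 1814409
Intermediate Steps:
v(k) = k/2
j(U) = 0
t(W, l) = 6 + W/2
(t(j(c(6, -3 - 1*(-2))), -7) + 1341)² = ((6 + (½)*0) + 1341)² = ((6 + 0) + 1341)² = (6 + 1341)² = 1347² = 1814409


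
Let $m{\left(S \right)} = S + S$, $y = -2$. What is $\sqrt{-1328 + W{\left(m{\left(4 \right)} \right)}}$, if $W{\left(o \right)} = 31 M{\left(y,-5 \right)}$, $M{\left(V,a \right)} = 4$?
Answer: $2 i \sqrt{301} \approx 34.699 i$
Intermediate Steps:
$m{\left(S \right)} = 2 S$
$W{\left(o \right)} = 124$ ($W{\left(o \right)} = 31 \cdot 4 = 124$)
$\sqrt{-1328 + W{\left(m{\left(4 \right)} \right)}} = \sqrt{-1328 + 124} = \sqrt{-1204} = 2 i \sqrt{301}$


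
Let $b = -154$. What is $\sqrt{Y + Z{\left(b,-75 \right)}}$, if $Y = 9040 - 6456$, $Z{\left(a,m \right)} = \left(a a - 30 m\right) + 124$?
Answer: $9 \sqrt{354} \approx 169.33$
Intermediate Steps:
$Z{\left(a,m \right)} = 124 + a^{2} - 30 m$ ($Z{\left(a,m \right)} = \left(a^{2} - 30 m\right) + 124 = 124 + a^{2} - 30 m$)
$Y = 2584$
$\sqrt{Y + Z{\left(b,-75 \right)}} = \sqrt{2584 + \left(124 + \left(-154\right)^{2} - -2250\right)} = \sqrt{2584 + \left(124 + 23716 + 2250\right)} = \sqrt{2584 + 26090} = \sqrt{28674} = 9 \sqrt{354}$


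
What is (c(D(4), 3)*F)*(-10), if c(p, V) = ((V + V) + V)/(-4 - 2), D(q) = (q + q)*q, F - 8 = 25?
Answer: 495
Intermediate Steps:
F = 33 (F = 8 + 25 = 33)
D(q) = 2*q² (D(q) = (2*q)*q = 2*q²)
c(p, V) = -V/2 (c(p, V) = (2*V + V)/(-6) = (3*V)*(-⅙) = -V/2)
(c(D(4), 3)*F)*(-10) = (-½*3*33)*(-10) = -3/2*33*(-10) = -99/2*(-10) = 495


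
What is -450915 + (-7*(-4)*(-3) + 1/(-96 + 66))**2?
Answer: -399468059/900 ≈ -4.4385e+5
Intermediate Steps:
-450915 + (-7*(-4)*(-3) + 1/(-96 + 66))**2 = -450915 + (28*(-3) + 1/(-30))**2 = -450915 + (-84 - 1/30)**2 = -450915 + (-2521/30)**2 = -450915 + 6355441/900 = -399468059/900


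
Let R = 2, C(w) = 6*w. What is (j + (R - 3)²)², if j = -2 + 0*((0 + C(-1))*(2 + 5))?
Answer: 1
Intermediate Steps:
j = -2 (j = -2 + 0*((0 + 6*(-1))*(2 + 5)) = -2 + 0*((0 - 6)*7) = -2 + 0*(-6*7) = -2 + 0*(-42) = -2 + 0 = -2)
(j + (R - 3)²)² = (-2 + (2 - 3)²)² = (-2 + (-1)²)² = (-2 + 1)² = (-1)² = 1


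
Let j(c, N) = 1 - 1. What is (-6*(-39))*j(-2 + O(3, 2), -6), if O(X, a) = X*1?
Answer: 0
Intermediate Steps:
O(X, a) = X
j(c, N) = 0
(-6*(-39))*j(-2 + O(3, 2), -6) = -6*(-39)*0 = 234*0 = 0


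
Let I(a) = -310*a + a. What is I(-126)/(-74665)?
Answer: -38934/74665 ≈ -0.52145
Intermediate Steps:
I(a) = -309*a
I(-126)/(-74665) = -309*(-126)/(-74665) = 38934*(-1/74665) = -38934/74665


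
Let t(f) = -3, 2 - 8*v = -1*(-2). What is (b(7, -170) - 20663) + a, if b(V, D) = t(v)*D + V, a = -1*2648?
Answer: -22794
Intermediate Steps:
v = 0 (v = ¼ - (-1)*(-2)/8 = ¼ - ⅛*2 = ¼ - ¼ = 0)
a = -2648
b(V, D) = V - 3*D (b(V, D) = -3*D + V = V - 3*D)
(b(7, -170) - 20663) + a = ((7 - 3*(-170)) - 20663) - 2648 = ((7 + 510) - 20663) - 2648 = (517 - 20663) - 2648 = -20146 - 2648 = -22794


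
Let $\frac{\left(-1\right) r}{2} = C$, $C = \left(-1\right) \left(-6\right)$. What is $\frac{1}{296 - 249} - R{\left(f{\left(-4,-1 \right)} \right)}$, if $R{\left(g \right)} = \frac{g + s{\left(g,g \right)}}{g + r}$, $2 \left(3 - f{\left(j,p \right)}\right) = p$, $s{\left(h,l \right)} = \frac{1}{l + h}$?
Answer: $\frac{148}{329} \approx 0.44985$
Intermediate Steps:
$s{\left(h,l \right)} = \frac{1}{h + l}$
$f{\left(j,p \right)} = 3 - \frac{p}{2}$
$C = 6$
$r = -12$ ($r = \left(-2\right) 6 = -12$)
$R{\left(g \right)} = \frac{g + \frac{1}{2 g}}{-12 + g}$ ($R{\left(g \right)} = \frac{g + \frac{1}{g + g}}{g - 12} = \frac{g + \frac{1}{2 g}}{-12 + g}$)
$\frac{1}{296 - 249} - R{\left(f{\left(-4,-1 \right)} \right)} = \frac{1}{296 - 249} - \frac{\frac{1}{2} + \left(3 - - \frac{1}{2}\right)^{2}}{\left(3 - - \frac{1}{2}\right) \left(-12 + \left(3 - - \frac{1}{2}\right)\right)} = \frac{1}{47} - \frac{\frac{1}{2} + \left(3 + \frac{1}{2}\right)^{2}}{\left(3 + \frac{1}{2}\right) \left(-12 + \left(3 + \frac{1}{2}\right)\right)} = \frac{1}{47} - \frac{\frac{1}{2} + \left(\frac{7}{2}\right)^{2}}{\frac{7}{2} \left(-12 + \frac{7}{2}\right)} = \frac{1}{47} - \frac{2 \left(\frac{1}{2} + \frac{49}{4}\right)}{7 \left(- \frac{17}{2}\right)} = \frac{1}{47} - \frac{2}{7} \left(- \frac{2}{17}\right) \frac{51}{4} = \frac{1}{47} - - \frac{3}{7} = \frac{1}{47} + \frac{3}{7} = \frac{148}{329}$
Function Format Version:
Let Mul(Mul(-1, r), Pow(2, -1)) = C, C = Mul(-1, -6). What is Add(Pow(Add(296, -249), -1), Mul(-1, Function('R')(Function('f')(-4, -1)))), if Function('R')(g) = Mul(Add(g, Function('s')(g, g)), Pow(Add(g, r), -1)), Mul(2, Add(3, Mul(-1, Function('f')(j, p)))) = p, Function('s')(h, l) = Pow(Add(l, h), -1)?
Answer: Rational(148, 329) ≈ 0.44985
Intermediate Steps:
Function('s')(h, l) = Pow(Add(h, l), -1)
Function('f')(j, p) = Add(3, Mul(Rational(-1, 2), p))
C = 6
r = -12 (r = Mul(-2, 6) = -12)
Function('R')(g) = Mul(Pow(Add(-12, g), -1), Add(g, Mul(Rational(1, 2), Pow(g, -1)))) (Function('R')(g) = Mul(Add(g, Pow(Add(g, g), -1)), Pow(Add(g, -12), -1)) = Mul(Add(g, Pow(Mul(2, g), -1)), Pow(Add(-12, g), -1)) = Mul(Add(g, Mul(Rational(1, 2), Pow(g, -1))), Pow(Add(-12, g), -1)) = Mul(Pow(Add(-12, g), -1), Add(g, Mul(Rational(1, 2), Pow(g, -1)))))
Add(Pow(Add(296, -249), -1), Mul(-1, Function('R')(Function('f')(-4, -1)))) = Add(Pow(Add(296, -249), -1), Mul(-1, Mul(Pow(Add(3, Mul(Rational(-1, 2), -1)), -1), Pow(Add(-12, Add(3, Mul(Rational(-1, 2), -1))), -1), Add(Rational(1, 2), Pow(Add(3, Mul(Rational(-1, 2), -1)), 2))))) = Add(Pow(47, -1), Mul(-1, Mul(Pow(Add(3, Rational(1, 2)), -1), Pow(Add(-12, Add(3, Rational(1, 2))), -1), Add(Rational(1, 2), Pow(Add(3, Rational(1, 2)), 2))))) = Add(Rational(1, 47), Mul(-1, Mul(Pow(Rational(7, 2), -1), Pow(Add(-12, Rational(7, 2)), -1), Add(Rational(1, 2), Pow(Rational(7, 2), 2))))) = Add(Rational(1, 47), Mul(-1, Mul(Rational(2, 7), Pow(Rational(-17, 2), -1), Add(Rational(1, 2), Rational(49, 4))))) = Add(Rational(1, 47), Mul(-1, Mul(Rational(2, 7), Rational(-2, 17), Rational(51, 4)))) = Add(Rational(1, 47), Mul(-1, Rational(-3, 7))) = Add(Rational(1, 47), Rational(3, 7)) = Rational(148, 329)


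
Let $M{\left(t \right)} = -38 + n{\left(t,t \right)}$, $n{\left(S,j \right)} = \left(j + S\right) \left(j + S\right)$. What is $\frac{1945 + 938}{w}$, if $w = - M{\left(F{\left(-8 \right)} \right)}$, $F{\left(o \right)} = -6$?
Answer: $- \frac{2883}{106} \approx -27.198$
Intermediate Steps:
$n{\left(S,j \right)} = \left(S + j\right)^{2}$ ($n{\left(S,j \right)} = \left(S + j\right) \left(S + j\right) = \left(S + j\right)^{2}$)
$M{\left(t \right)} = -38 + 4 t^{2}$ ($M{\left(t \right)} = -38 + \left(t + t\right)^{2} = -38 + \left(2 t\right)^{2} = -38 + 4 t^{2}$)
$w = -106$ ($w = - (-38 + 4 \left(-6\right)^{2}) = - (-38 + 4 \cdot 36) = - (-38 + 144) = \left(-1\right) 106 = -106$)
$\frac{1945 + 938}{w} = \frac{1945 + 938}{-106} = 2883 \left(- \frac{1}{106}\right) = - \frac{2883}{106}$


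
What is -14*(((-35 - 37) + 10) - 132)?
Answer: 2716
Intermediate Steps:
-14*(((-35 - 37) + 10) - 132) = -14*((-72 + 10) - 132) = -14*(-62 - 132) = -14*(-194) = 2716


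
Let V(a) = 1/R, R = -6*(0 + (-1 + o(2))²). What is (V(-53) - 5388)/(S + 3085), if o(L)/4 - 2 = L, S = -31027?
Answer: 7273801/37721700 ≈ 0.19283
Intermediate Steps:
o(L) = 8 + 4*L
R = -1350 (R = -6*(0 + (-1 + (8 + 4*2))²) = -6*(0 + (-1 + (8 + 8))²) = -6*(0 + (-1 + 16)²) = -6*(0 + 15²) = -6*(0 + 225) = -6*225 = -1350)
V(a) = -1/1350 (V(a) = 1/(-1350) = -1/1350)
(V(-53) - 5388)/(S + 3085) = (-1/1350 - 5388)/(-31027 + 3085) = -7273801/1350/(-27942) = -7273801/1350*(-1/27942) = 7273801/37721700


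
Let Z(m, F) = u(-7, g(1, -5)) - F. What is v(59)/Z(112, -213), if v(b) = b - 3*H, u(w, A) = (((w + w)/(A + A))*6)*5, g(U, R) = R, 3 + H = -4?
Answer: 16/51 ≈ 0.31373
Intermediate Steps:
H = -7 (H = -3 - 4 = -7)
u(w, A) = 30*w/A (u(w, A) = (((2*w)/((2*A)))*6)*5 = (((2*w)*(1/(2*A)))*6)*5 = ((w/A)*6)*5 = (6*w/A)*5 = 30*w/A)
Z(m, F) = 42 - F (Z(m, F) = 30*(-7)/(-5) - F = 30*(-7)*(-⅕) - F = 42 - F)
v(b) = 21 + b (v(b) = b - 3*(-7) = b + 21 = 21 + b)
v(59)/Z(112, -213) = (21 + 59)/(42 - 1*(-213)) = 80/(42 + 213) = 80/255 = 80*(1/255) = 16/51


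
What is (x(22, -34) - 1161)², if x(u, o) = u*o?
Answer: 3644281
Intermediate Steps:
x(u, o) = o*u
(x(22, -34) - 1161)² = (-34*22 - 1161)² = (-748 - 1161)² = (-1909)² = 3644281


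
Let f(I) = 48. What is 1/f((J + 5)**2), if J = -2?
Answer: 1/48 ≈ 0.020833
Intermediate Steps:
1/f((J + 5)**2) = 1/48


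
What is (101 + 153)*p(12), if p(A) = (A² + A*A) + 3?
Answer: 73914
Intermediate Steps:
p(A) = 3 + 2*A² (p(A) = (A² + A²) + 3 = 2*A² + 3 = 3 + 2*A²)
(101 + 153)*p(12) = (101 + 153)*(3 + 2*12²) = 254*(3 + 2*144) = 254*(3 + 288) = 254*291 = 73914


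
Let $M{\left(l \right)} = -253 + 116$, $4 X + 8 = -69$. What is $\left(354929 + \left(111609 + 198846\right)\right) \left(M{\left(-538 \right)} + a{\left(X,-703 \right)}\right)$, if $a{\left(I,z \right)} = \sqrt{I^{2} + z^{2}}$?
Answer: $-91157608 + 166346 \sqrt{7913273} \approx 3.7678 \cdot 10^{8}$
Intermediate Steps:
$X = - \frac{77}{4}$ ($X = -2 + \frac{1}{4} \left(-69\right) = -2 - \frac{69}{4} = - \frac{77}{4} \approx -19.25$)
$M{\left(l \right)} = -137$
$\left(354929 + \left(111609 + 198846\right)\right) \left(M{\left(-538 \right)} + a{\left(X,-703 \right)}\right) = \left(354929 + \left(111609 + 198846\right)\right) \left(-137 + \sqrt{\left(- \frac{77}{4}\right)^{2} + \left(-703\right)^{2}}\right) = \left(354929 + 310455\right) \left(-137 + \sqrt{\frac{5929}{16} + 494209}\right) = 665384 \left(-137 + \sqrt{\frac{7913273}{16}}\right) = 665384 \left(-137 + \frac{\sqrt{7913273}}{4}\right) = -91157608 + 166346 \sqrt{7913273}$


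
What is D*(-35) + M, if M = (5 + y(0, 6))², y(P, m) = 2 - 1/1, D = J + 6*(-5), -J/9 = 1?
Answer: 1401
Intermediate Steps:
J = -9 (J = -9*1 = -9)
D = -39 (D = -9 + 6*(-5) = -9 - 30 = -39)
y(P, m) = 1 (y(P, m) = 2 - 1 = 1)
M = 36 (M = (5 + 1)² = 6² = 36)
D*(-35) + M = -39*(-35) + 36 = 1365 + 36 = 1401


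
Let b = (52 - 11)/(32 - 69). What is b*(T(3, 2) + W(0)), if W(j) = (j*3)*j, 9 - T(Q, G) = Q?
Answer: -246/37 ≈ -6.6487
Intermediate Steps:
T(Q, G) = 9 - Q
b = -41/37 (b = 41/(-37) = 41*(-1/37) = -41/37 ≈ -1.1081)
W(j) = 3*j**2 (W(j) = (3*j)*j = 3*j**2)
b*(T(3, 2) + W(0)) = -41*((9 - 1*3) + 3*0**2)/37 = -41*((9 - 3) + 3*0)/37 = -41*(6 + 0)/37 = -41/37*6 = -246/37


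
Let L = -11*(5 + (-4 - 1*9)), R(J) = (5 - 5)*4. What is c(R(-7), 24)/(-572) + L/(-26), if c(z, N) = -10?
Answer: -963/286 ≈ -3.3671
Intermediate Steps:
R(J) = 0 (R(J) = 0*4 = 0)
L = 88 (L = -11*(5 + (-4 - 9)) = -11*(5 - 13) = -11*(-8) = 88)
c(R(-7), 24)/(-572) + L/(-26) = -10/(-572) + 88/(-26) = -10*(-1/572) + 88*(-1/26) = 5/286 - 44/13 = -963/286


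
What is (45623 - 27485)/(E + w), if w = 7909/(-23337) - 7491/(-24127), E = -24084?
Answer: -5106316765131/6780277765046 ≈ -0.75311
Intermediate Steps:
w = -16002976/563051799 (w = 7909*(-1/23337) - 7491*(-1/24127) = -7909/23337 + 7491/24127 = -16002976/563051799 ≈ -0.028422)
(45623 - 27485)/(E + w) = (45623 - 27485)/(-24084 - 16002976/563051799) = 18138/(-13560555530092/563051799) = 18138*(-563051799/13560555530092) = -5106316765131/6780277765046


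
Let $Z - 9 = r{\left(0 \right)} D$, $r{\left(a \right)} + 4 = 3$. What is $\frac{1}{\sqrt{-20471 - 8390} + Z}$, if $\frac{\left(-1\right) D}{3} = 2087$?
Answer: $\frac{330}{2070619} - \frac{7 i \sqrt{589}}{39341761} \approx 0.00015937 - 4.3182 \cdot 10^{-6} i$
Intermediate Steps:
$D = -6261$ ($D = \left(-3\right) 2087 = -6261$)
$r{\left(a \right)} = -1$ ($r{\left(a \right)} = -4 + 3 = -1$)
$Z = 6270$ ($Z = 9 - -6261 = 9 + 6261 = 6270$)
$\frac{1}{\sqrt{-20471 - 8390} + Z} = \frac{1}{\sqrt{-20471 - 8390} + 6270} = \frac{1}{\sqrt{-28861} + 6270} = \frac{1}{7 i \sqrt{589} + 6270} = \frac{1}{6270 + 7 i \sqrt{589}}$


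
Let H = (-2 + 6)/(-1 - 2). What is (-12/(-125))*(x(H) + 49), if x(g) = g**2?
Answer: 1828/375 ≈ 4.8747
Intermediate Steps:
H = -4/3 (H = 4/(-3) = 4*(-1/3) = -4/3 ≈ -1.3333)
(-12/(-125))*(x(H) + 49) = (-12/(-125))*((-4/3)**2 + 49) = (-12*(-1/125))*(16/9 + 49) = (12/125)*(457/9) = 1828/375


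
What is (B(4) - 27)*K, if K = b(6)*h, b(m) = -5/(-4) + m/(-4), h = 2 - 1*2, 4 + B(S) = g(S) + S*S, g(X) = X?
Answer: 0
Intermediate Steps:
B(S) = -4 + S + S² (B(S) = -4 + (S + S*S) = -4 + (S + S²) = -4 + S + S²)
h = 0 (h = 2 - 2 = 0)
b(m) = 5/4 - m/4 (b(m) = -5*(-¼) + m*(-¼) = 5/4 - m/4)
K = 0 (K = (5/4 - ¼*6)*0 = (5/4 - 3/2)*0 = -¼*0 = 0)
(B(4) - 27)*K = ((-4 + 4 + 4²) - 27)*0 = ((-4 + 4 + 16) - 27)*0 = (16 - 27)*0 = -11*0 = 0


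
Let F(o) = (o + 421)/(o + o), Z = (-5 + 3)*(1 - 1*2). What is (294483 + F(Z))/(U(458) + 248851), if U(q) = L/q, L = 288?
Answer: 269843295/227948092 ≈ 1.1838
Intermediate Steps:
U(q) = 288/q
Z = 2 (Z = -2*(1 - 2) = -2*(-1) = 2)
F(o) = (421 + o)/(2*o) (F(o) = (421 + o)/((2*o)) = (421 + o)*(1/(2*o)) = (421 + o)/(2*o))
(294483 + F(Z))/(U(458) + 248851) = (294483 + (½)*(421 + 2)/2)/(288/458 + 248851) = (294483 + (½)*(½)*423)/(288*(1/458) + 248851) = (294483 + 423/4)/(144/229 + 248851) = 1178355/(4*(56987023/229)) = (1178355/4)*(229/56987023) = 269843295/227948092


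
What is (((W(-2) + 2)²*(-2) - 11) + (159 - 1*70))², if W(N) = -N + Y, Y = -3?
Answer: 5776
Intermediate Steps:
W(N) = -3 - N (W(N) = -N - 3 = -3 - N)
(((W(-2) + 2)²*(-2) - 11) + (159 - 1*70))² = ((((-3 - 1*(-2)) + 2)²*(-2) - 11) + (159 - 1*70))² = ((((-3 + 2) + 2)²*(-2) - 11) + (159 - 70))² = (((-1 + 2)²*(-2) - 11) + 89)² = ((1²*(-2) - 11) + 89)² = ((1*(-2) - 11) + 89)² = ((-2 - 11) + 89)² = (-13 + 89)² = 76² = 5776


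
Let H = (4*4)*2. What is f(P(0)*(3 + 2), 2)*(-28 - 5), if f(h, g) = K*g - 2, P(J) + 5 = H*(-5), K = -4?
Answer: 330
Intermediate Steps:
H = 32 (H = 16*2 = 32)
P(J) = -165 (P(J) = -5 + 32*(-5) = -5 - 160 = -165)
f(h, g) = -2 - 4*g (f(h, g) = -4*g - 2 = -2 - 4*g)
f(P(0)*(3 + 2), 2)*(-28 - 5) = (-2 - 4*2)*(-28 - 5) = (-2 - 8)*(-33) = -10*(-33) = 330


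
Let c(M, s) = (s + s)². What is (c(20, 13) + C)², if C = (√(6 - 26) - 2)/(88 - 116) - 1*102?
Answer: (-8037 + I*√5)²/196 ≈ 3.2956e+5 - 183.38*I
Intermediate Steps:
c(M, s) = 4*s² (c(M, s) = (2*s)² = 4*s²)
C = -1427/14 - I*√5/14 (C = (√(-20) - 2)/(-28) - 102 = (2*I*√5 - 2)*(-1/28) - 102 = (-2 + 2*I*√5)*(-1/28) - 102 = (1/14 - I*√5/14) - 102 = -1427/14 - I*√5/14 ≈ -101.93 - 0.15972*I)
(c(20, 13) + C)² = (4*13² + (-1427/14 - I*√5/14))² = (4*169 + (-1427/14 - I*√5/14))² = (676 + (-1427/14 - I*√5/14))² = (8037/14 - I*√5/14)²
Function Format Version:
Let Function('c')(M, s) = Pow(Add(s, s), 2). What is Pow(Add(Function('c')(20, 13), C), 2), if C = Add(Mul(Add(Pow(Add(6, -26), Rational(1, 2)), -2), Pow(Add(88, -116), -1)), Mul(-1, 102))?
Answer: Mul(Rational(1, 196), Pow(Add(-8037, Mul(I, Pow(5, Rational(1, 2)))), 2)) ≈ Add(3.2956e+5, Mul(-183.38, I))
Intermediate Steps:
Function('c')(M, s) = Mul(4, Pow(s, 2)) (Function('c')(M, s) = Pow(Mul(2, s), 2) = Mul(4, Pow(s, 2)))
C = Add(Rational(-1427, 14), Mul(Rational(-1, 14), I, Pow(5, Rational(1, 2)))) (C = Add(Mul(Add(Pow(-20, Rational(1, 2)), -2), Pow(-28, -1)), -102) = Add(Mul(Add(Mul(2, I, Pow(5, Rational(1, 2))), -2), Rational(-1, 28)), -102) = Add(Mul(Add(-2, Mul(2, I, Pow(5, Rational(1, 2)))), Rational(-1, 28)), -102) = Add(Add(Rational(1, 14), Mul(Rational(-1, 14), I, Pow(5, Rational(1, 2)))), -102) = Add(Rational(-1427, 14), Mul(Rational(-1, 14), I, Pow(5, Rational(1, 2)))) ≈ Add(-101.93, Mul(-0.15972, I)))
Pow(Add(Function('c')(20, 13), C), 2) = Pow(Add(Mul(4, Pow(13, 2)), Add(Rational(-1427, 14), Mul(Rational(-1, 14), I, Pow(5, Rational(1, 2))))), 2) = Pow(Add(Mul(4, 169), Add(Rational(-1427, 14), Mul(Rational(-1, 14), I, Pow(5, Rational(1, 2))))), 2) = Pow(Add(676, Add(Rational(-1427, 14), Mul(Rational(-1, 14), I, Pow(5, Rational(1, 2))))), 2) = Pow(Add(Rational(8037, 14), Mul(Rational(-1, 14), I, Pow(5, Rational(1, 2)))), 2)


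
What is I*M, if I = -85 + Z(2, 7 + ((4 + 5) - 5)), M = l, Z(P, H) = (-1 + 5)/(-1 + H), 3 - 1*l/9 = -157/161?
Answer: -487296/161 ≈ -3026.7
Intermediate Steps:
l = 5760/161 (l = 27 - (-1413)/161 = 27 - 9*(-157/161) = 27 + 1413/161 = 5760/161 ≈ 35.776)
Z(P, H) = 4/(-1 + H)
M = 5760/161 ≈ 35.776
I = -423/5 (I = -85 + 4/(-1 + (7 + ((4 + 5) - 5))) = -85 + 4/(-1 + (7 + (9 - 5))) = -85 + 4/(-1 + (7 + 4)) = -85 + 4/(-1 + 11) = -85 + 4/10 = -85 + 4*(1/10) = -85 + 2/5 = -423/5 ≈ -84.600)
I*M = -423/5*5760/161 = -487296/161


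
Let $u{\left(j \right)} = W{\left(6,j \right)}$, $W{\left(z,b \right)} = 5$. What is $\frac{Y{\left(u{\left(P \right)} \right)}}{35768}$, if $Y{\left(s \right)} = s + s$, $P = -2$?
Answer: $\frac{5}{17884} \approx 0.00027958$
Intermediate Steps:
$u{\left(j \right)} = 5$
$Y{\left(s \right)} = 2 s$
$\frac{Y{\left(u{\left(P \right)} \right)}}{35768} = \frac{2 \cdot 5}{35768} = 10 \cdot \frac{1}{35768} = \frac{5}{17884}$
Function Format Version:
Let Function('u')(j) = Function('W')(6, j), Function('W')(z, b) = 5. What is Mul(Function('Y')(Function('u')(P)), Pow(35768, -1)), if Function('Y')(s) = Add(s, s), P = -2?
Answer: Rational(5, 17884) ≈ 0.00027958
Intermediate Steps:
Function('u')(j) = 5
Function('Y')(s) = Mul(2, s)
Mul(Function('Y')(Function('u')(P)), Pow(35768, -1)) = Mul(Mul(2, 5), Pow(35768, -1)) = Mul(10, Rational(1, 35768)) = Rational(5, 17884)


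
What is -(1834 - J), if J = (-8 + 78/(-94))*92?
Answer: -124378/47 ≈ -2646.3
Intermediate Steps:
J = -38180/47 (J = (-8 + 78*(-1/94))*92 = (-8 - 39/47)*92 = -415/47*92 = -38180/47 ≈ -812.34)
-(1834 - J) = -(1834 - 1*(-38180/47)) = -(1834 + 38180/47) = -1*124378/47 = -124378/47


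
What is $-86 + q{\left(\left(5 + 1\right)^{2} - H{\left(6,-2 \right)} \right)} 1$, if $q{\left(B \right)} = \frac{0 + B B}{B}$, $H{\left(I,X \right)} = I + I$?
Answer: $-62$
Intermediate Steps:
$H{\left(I,X \right)} = 2 I$
$q{\left(B \right)} = B$ ($q{\left(B \right)} = \frac{0 + B^{2}}{B} = \frac{B^{2}}{B} = B$)
$-86 + q{\left(\left(5 + 1\right)^{2} - H{\left(6,-2 \right)} \right)} 1 = -86 + \left(\left(5 + 1\right)^{2} - 2 \cdot 6\right) 1 = -86 + \left(6^{2} - 12\right) 1 = -86 + \left(36 - 12\right) 1 = -86 + 24 \cdot 1 = -86 + 24 = -62$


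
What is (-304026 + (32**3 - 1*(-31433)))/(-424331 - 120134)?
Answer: 47965/108893 ≈ 0.44048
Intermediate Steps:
(-304026 + (32**3 - 1*(-31433)))/(-424331 - 120134) = (-304026 + (32768 + 31433))/(-544465) = (-304026 + 64201)*(-1/544465) = -239825*(-1/544465) = 47965/108893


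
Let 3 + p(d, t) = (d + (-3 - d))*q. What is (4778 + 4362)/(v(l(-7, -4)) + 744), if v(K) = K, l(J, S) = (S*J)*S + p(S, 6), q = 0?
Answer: 9140/629 ≈ 14.531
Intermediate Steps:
p(d, t) = -3 (p(d, t) = -3 + (d + (-3 - d))*0 = -3 - 3*0 = -3 + 0 = -3)
l(J, S) = -3 + J*S**2 (l(J, S) = (S*J)*S - 3 = (J*S)*S - 3 = J*S**2 - 3 = -3 + J*S**2)
(4778 + 4362)/(v(l(-7, -4)) + 744) = (4778 + 4362)/((-3 - 7*(-4)**2) + 744) = 9140/((-3 - 7*16) + 744) = 9140/((-3 - 112) + 744) = 9140/(-115 + 744) = 9140/629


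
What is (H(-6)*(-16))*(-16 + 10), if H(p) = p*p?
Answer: 3456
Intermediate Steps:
H(p) = p²
(H(-6)*(-16))*(-16 + 10) = ((-6)²*(-16))*(-16 + 10) = (36*(-16))*(-6) = -576*(-6) = 3456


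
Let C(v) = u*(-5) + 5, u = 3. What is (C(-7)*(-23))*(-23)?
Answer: -5290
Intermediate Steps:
C(v) = -10 (C(v) = 3*(-5) + 5 = -15 + 5 = -10)
(C(-7)*(-23))*(-23) = -10*(-23)*(-23) = 230*(-23) = -5290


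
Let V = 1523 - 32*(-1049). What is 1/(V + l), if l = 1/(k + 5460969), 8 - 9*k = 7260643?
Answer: 41888086/1469894825835 ≈ 2.8497e-5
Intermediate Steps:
k = -7260635/9 (k = 8/9 - ⅑*7260643 = 8/9 - 7260643/9 = -7260635/9 ≈ -8.0674e+5)
l = 9/41888086 (l = 1/(-7260635/9 + 5460969) = 1/(41888086/9) = 9/41888086 ≈ 2.1486e-7)
V = 35091 (V = 1523 + 33568 = 35091)
1/(V + l) = 1/(35091 + 9/41888086) = 1/(1469894825835/41888086) = 41888086/1469894825835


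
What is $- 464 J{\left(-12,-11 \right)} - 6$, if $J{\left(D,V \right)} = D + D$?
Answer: $11130$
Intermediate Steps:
$J{\left(D,V \right)} = 2 D$
$- 464 J{\left(-12,-11 \right)} - 6 = - 464 \cdot 2 \left(-12\right) - 6 = \left(-464\right) \left(-24\right) - 6 = 11136 - 6 = 11130$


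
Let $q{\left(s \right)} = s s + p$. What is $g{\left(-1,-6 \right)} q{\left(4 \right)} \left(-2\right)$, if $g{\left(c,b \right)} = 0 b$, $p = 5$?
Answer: $0$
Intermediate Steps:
$g{\left(c,b \right)} = 0$
$q{\left(s \right)} = 5 + s^{2}$ ($q{\left(s \right)} = s s + 5 = s^{2} + 5 = 5 + s^{2}$)
$g{\left(-1,-6 \right)} q{\left(4 \right)} \left(-2\right) = 0 \left(5 + 4^{2}\right) \left(-2\right) = 0 \left(5 + 16\right) \left(-2\right) = 0 \cdot 21 \left(-2\right) = 0 \left(-2\right) = 0$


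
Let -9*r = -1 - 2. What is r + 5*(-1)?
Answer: -14/3 ≈ -4.6667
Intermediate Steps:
r = 1/3 (r = -(-1 - 2)/9 = -1/9*(-3) = 1/3 ≈ 0.33333)
r + 5*(-1) = 1/3 + 5*(-1) = 1/3 - 5 = -14/3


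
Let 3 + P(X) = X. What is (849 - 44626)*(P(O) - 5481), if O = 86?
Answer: 236308246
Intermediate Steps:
P(X) = -3 + X
(849 - 44626)*(P(O) - 5481) = (849 - 44626)*((-3 + 86) - 5481) = -43777*(83 - 5481) = -43777*(-5398) = 236308246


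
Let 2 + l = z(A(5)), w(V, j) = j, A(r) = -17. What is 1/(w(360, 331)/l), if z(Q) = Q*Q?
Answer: 287/331 ≈ 0.86707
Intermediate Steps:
z(Q) = Q²
l = 287 (l = -2 + (-17)² = -2 + 289 = 287)
1/(w(360, 331)/l) = 1/(331/287) = 287/331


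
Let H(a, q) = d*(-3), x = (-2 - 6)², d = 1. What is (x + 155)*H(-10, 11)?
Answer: -657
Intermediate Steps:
x = 64 (x = (-8)² = 64)
H(a, q) = -3 (H(a, q) = 1*(-3) = -3)
(x + 155)*H(-10, 11) = (64 + 155)*(-3) = 219*(-3) = -657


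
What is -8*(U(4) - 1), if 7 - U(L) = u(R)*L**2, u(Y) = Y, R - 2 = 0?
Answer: 208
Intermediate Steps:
R = 2 (R = 2 + 0 = 2)
U(L) = 7 - 2*L**2
-8*(U(4) - 1) = -8*((7 - 2*4**2) - 1) = -8*((7 - 2*16) - 1) = -8*((7 - 32) - 1) = -8*(-25 - 1) = -8*(-26) = 208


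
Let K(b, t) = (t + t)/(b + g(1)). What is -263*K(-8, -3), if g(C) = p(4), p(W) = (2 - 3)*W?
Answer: -263/2 ≈ -131.50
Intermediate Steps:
p(W) = -W
g(C) = -4 (g(C) = -1*4 = -4)
K(b, t) = 2*t/(-4 + b) (K(b, t) = (t + t)/(b - 4) = (2*t)/(-4 + b) = 2*t/(-4 + b))
-263*K(-8, -3) = -526*(-3)/(-4 - 8) = -526*(-3)/(-12) = -526*(-3)*(-1)/12 = -263*1/2 = -263/2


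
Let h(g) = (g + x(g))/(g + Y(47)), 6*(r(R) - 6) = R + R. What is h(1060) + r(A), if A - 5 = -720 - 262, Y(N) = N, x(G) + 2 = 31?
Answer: -13066/41 ≈ -318.68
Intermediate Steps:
x(G) = 29 (x(G) = -2 + 31 = 29)
A = -977 (A = 5 + (-720 - 262) = 5 - 982 = -977)
r(R) = 6 + R/3 (r(R) = 6 + (R + R)/6 = 6 + (2*R)/6 = 6 + R/3)
h(g) = (29 + g)/(47 + g) (h(g) = (g + 29)/(g + 47) = (29 + g)/(47 + g))
h(1060) + r(A) = (29 + 1060)/(47 + 1060) + (6 + (⅓)*(-977)) = 1089/1107 + (6 - 977/3) = (1/1107)*1089 - 959/3 = 121/123 - 959/3 = -13066/41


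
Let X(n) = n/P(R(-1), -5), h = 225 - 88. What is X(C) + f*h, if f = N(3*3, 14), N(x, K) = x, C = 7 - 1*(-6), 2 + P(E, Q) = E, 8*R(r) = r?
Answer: 20857/17 ≈ 1226.9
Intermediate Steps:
R(r) = r/8
P(E, Q) = -2 + E
C = 13 (C = 7 + 6 = 13)
f = 9 (f = 3*3 = 9)
h = 137
X(n) = -8*n/17 (X(n) = n/(-2 + (⅛)*(-1)) = n/(-2 - ⅛) = n/(-17/8) = n*(-8/17) = -8*n/17)
X(C) + f*h = -8/17*13 + 9*137 = -104/17 + 1233 = 20857/17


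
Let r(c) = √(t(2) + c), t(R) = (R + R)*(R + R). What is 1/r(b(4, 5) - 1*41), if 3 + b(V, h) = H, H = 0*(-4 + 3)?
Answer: -I*√7/14 ≈ -0.18898*I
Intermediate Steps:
t(R) = 4*R² (t(R) = (2*R)*(2*R) = 4*R²)
H = 0 (H = 0*(-1) = 0)
b(V, h) = -3 (b(V, h) = -3 + 0 = -3)
r(c) = √(16 + c) (r(c) = √(4*2² + c) = √(4*4 + c) = √(16 + c))
1/r(b(4, 5) - 1*41) = 1/(√(16 + (-3 - 1*41))) = 1/(√(16 + (-3 - 41))) = 1/(√(16 - 44)) = 1/(√(-28)) = 1/(2*I*√7) = -I*√7/14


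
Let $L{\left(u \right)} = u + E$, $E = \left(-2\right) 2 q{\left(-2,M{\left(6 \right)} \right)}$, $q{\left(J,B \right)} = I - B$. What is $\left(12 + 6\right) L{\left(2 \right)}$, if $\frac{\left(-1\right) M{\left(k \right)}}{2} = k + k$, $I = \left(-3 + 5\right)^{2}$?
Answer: $-1980$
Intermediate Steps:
$I = 4$ ($I = 2^{2} = 4$)
$M{\left(k \right)} = - 4 k$ ($M{\left(k \right)} = - 2 \left(k + k\right) = - 2 \cdot 2 k = - 4 k$)
$q{\left(J,B \right)} = 4 - B$
$E = -112$ ($E = \left(-2\right) 2 \left(4 - \left(-4\right) 6\right) = - 4 \left(4 - -24\right) = - 4 \left(4 + 24\right) = \left(-4\right) 28 = -112$)
$L{\left(u \right)} = -112 + u$ ($L{\left(u \right)} = u - 112 = -112 + u$)
$\left(12 + 6\right) L{\left(2 \right)} = \left(12 + 6\right) \left(-112 + 2\right) = 18 \left(-110\right) = -1980$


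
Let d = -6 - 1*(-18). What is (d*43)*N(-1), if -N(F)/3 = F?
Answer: 1548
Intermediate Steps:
d = 12 (d = -6 + 18 = 12)
N(F) = -3*F
(d*43)*N(-1) = (12*43)*(-3*(-1)) = 516*3 = 1548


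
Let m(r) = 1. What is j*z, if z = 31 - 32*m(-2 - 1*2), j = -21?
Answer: 21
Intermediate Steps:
z = -1 (z = 31 - 32*1 = 31 - 32 = -1)
j*z = -21*(-1) = 21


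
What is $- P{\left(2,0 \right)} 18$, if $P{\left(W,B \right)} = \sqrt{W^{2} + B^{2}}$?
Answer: $-36$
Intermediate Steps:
$P{\left(W,B \right)} = \sqrt{B^{2} + W^{2}}$
$- P{\left(2,0 \right)} 18 = - \sqrt{0^{2} + 2^{2}} \cdot 18 = - \sqrt{0 + 4} \cdot 18 = - \sqrt{4} \cdot 18 = \left(-1\right) 2 \cdot 18 = \left(-2\right) 18 = -36$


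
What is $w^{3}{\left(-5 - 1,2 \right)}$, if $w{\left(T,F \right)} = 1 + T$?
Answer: $-125$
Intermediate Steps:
$w^{3}{\left(-5 - 1,2 \right)} = \left(1 - 6\right)^{3} = \left(-5\right)^{3} = -125$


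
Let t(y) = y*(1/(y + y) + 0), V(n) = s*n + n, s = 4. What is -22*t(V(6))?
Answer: -11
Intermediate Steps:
V(n) = 5*n (V(n) = 4*n + n = 5*n)
t(y) = 1/2 (t(y) = y*(1/(2*y) + 0) = y*(1/(2*y)) = 1/2)
-22*t(V(6)) = -22*1/2 = -11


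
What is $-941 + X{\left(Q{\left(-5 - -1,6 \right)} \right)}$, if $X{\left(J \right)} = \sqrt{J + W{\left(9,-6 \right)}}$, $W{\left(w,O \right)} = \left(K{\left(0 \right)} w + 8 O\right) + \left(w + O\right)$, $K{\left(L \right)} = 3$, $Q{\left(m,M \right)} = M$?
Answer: $-941 + 2 i \sqrt{3} \approx -941.0 + 3.4641 i$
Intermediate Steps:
$W{\left(w,O \right)} = 4 w + 9 O$ ($W{\left(w,O \right)} = \left(3 w + 8 O\right) + \left(w + O\right) = \left(3 w + 8 O\right) + \left(O + w\right) = 4 w + 9 O$)
$X{\left(J \right)} = \sqrt{-18 + J}$ ($X{\left(J \right)} = \sqrt{J + \left(4 \cdot 9 + 9 \left(-6\right)\right)} = \sqrt{J + \left(36 - 54\right)} = \sqrt{J - 18} = \sqrt{-18 + J}$)
$-941 + X{\left(Q{\left(-5 - -1,6 \right)} \right)} = -941 + \sqrt{-18 + 6} = -941 + \sqrt{-12} = -941 + 2 i \sqrt{3}$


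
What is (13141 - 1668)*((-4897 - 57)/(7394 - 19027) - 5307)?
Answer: -708244088321/11633 ≈ -6.0882e+7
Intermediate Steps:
(13141 - 1668)*((-4897 - 57)/(7394 - 19027) - 5307) = 11473*(-4954/(-11633) - 5307) = 11473*(-4954*(-1/11633) - 5307) = 11473*(4954/11633 - 5307) = 11473*(-61731377/11633) = -708244088321/11633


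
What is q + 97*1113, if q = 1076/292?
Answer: 7881422/73 ≈ 1.0796e+5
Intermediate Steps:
q = 269/73 (q = 1076*(1/292) = 269/73 ≈ 3.6849)
q + 97*1113 = 269/73 + 97*1113 = 269/73 + 107961 = 7881422/73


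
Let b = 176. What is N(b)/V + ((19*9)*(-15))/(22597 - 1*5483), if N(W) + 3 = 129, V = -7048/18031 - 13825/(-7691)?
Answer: 298536481169289/3338469173398 ≈ 89.423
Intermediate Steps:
V = 195072407/138676421 (V = -7048*1/18031 - 13825*(-1/7691) = -7048/18031 + 13825/7691 = 195072407/138676421 ≈ 1.4067)
N(W) = 126 (N(W) = -3 + 129 = 126)
N(b)/V + ((19*9)*(-15))/(22597 - 1*5483) = 126/(195072407/138676421) + ((19*9)*(-15))/(22597 - 1*5483) = 126*(138676421/195072407) + (171*(-15))/(22597 - 5483) = 17473229046/195072407 - 2565/17114 = 298536481169289/3338469173398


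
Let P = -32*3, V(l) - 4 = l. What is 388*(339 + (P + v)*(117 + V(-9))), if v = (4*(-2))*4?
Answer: -5430836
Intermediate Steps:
V(l) = 4 + l
P = -96
v = -32 (v = -8*4 = -32)
388*(339 + (P + v)*(117 + V(-9))) = 388*(339 + (-96 - 32)*(117 + (4 - 9))) = 388*(339 - 128*(117 - 5)) = 388*(339 - 128*112) = 388*(339 - 14336) = 388*(-13997) = -5430836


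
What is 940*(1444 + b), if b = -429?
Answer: 954100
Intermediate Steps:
940*(1444 + b) = 940*(1444 - 429) = 940*1015 = 954100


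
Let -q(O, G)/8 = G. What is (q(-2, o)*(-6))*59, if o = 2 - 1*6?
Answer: -11328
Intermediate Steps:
o = -4 (o = 2 - 6 = -4)
q(O, G) = -8*G
(q(-2, o)*(-6))*59 = (-8*(-4)*(-6))*59 = (32*(-6))*59 = -192*59 = -11328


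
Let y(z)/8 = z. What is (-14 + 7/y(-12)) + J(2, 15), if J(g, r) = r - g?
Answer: -103/96 ≈ -1.0729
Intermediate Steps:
y(z) = 8*z
(-14 + 7/y(-12)) + J(2, 15) = (-14 + 7/((8*(-12)))) + (15 - 1*2) = (-14 + 7/(-96)) + (15 - 2) = (-14 + 7*(-1/96)) + 13 = (-14 - 7/96) + 13 = -1351/96 + 13 = -103/96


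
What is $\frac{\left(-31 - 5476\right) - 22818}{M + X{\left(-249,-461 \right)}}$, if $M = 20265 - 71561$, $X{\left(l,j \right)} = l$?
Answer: $\frac{5665}{10309} \approx 0.54952$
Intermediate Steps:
$M = -51296$ ($M = 20265 - 71561 = -51296$)
$\frac{\left(-31 - 5476\right) - 22818}{M + X{\left(-249,-461 \right)}} = \frac{\left(-31 - 5476\right) - 22818}{-51296 - 249} = \frac{\left(-31 - 5476\right) - 22818}{-51545} = \left(-5507 - 22818\right) \left(- \frac{1}{51545}\right) = \left(-28325\right) \left(- \frac{1}{51545}\right) = \frac{5665}{10309}$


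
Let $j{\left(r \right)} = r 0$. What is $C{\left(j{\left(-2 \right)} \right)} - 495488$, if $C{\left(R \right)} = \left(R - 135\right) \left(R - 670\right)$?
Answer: $-405038$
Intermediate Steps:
$j{\left(r \right)} = 0$
$C{\left(R \right)} = \left(-670 + R\right) \left(-135 + R\right)$ ($C{\left(R \right)} = \left(-135 + R\right) \left(-670 + R\right) = \left(-670 + R\right) \left(-135 + R\right)$)
$C{\left(j{\left(-2 \right)} \right)} - 495488 = \left(90450 + 0^{2} - 0\right) - 495488 = \left(90450 + 0 + 0\right) - 495488 = 90450 - 495488 = -405038$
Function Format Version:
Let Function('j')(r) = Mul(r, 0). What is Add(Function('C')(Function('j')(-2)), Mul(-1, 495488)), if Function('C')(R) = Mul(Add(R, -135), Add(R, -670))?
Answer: -405038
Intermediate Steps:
Function('j')(r) = 0
Function('C')(R) = Mul(Add(-670, R), Add(-135, R)) (Function('C')(R) = Mul(Add(-135, R), Add(-670, R)) = Mul(Add(-670, R), Add(-135, R)))
Add(Function('C')(Function('j')(-2)), Mul(-1, 495488)) = Add(Add(90450, Pow(0, 2), Mul(-805, 0)), Mul(-1, 495488)) = Add(Add(90450, 0, 0), -495488) = Add(90450, -495488) = -405038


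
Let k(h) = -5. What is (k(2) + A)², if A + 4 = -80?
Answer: 7921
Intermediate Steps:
A = -84 (A = -4 - 80 = -84)
(k(2) + A)² = (-5 - 84)² = (-89)² = 7921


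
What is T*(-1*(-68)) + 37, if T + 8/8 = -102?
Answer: -6967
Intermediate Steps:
T = -103 (T = -1 - 102 = -103)
T*(-1*(-68)) + 37 = -(-103)*(-68) + 37 = -103*68 + 37 = -7004 + 37 = -6967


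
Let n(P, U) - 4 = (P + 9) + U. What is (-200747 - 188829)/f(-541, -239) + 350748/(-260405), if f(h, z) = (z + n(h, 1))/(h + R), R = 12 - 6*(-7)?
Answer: -24702609907664/99735115 ≈ -2.4768e+5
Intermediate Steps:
n(P, U) = 13 + P + U (n(P, U) = 4 + ((P + 9) + U) = 4 + ((9 + P) + U) = 4 + (9 + P + U) = 13 + P + U)
R = 54 (R = 12 + 42 = 54)
f(h, z) = (14 + h + z)/(54 + h) (f(h, z) = (z + (13 + h + 1))/(h + 54) = (z + (14 + h))/(54 + h) = (14 + h + z)/(54 + h))
(-200747 - 188829)/f(-541, -239) + 350748/(-260405) = (-200747 - 188829)/(((14 - 541 - 239)/(54 - 541))) + 350748/(-260405) = -389576/(-766/(-487)) + 350748*(-1/260405) = -389576/((-1/487*(-766))) - 350748/260405 = -389576/766/487 - 350748/260405 = -389576*487/766 - 350748/260405 = -94861756/383 - 350748/260405 = -24702609907664/99735115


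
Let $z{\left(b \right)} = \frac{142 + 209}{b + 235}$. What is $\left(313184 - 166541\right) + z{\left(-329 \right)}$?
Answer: $\frac{13784091}{94} \approx 1.4664 \cdot 10^{5}$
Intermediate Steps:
$z{\left(b \right)} = \frac{351}{235 + b}$
$\left(313184 - 166541\right) + z{\left(-329 \right)} = \left(313184 - 166541\right) + \frac{351}{235 - 329} = 146643 + \frac{351}{-94} = 146643 + 351 \left(- \frac{1}{94}\right) = 146643 - \frac{351}{94} = \frac{13784091}{94}$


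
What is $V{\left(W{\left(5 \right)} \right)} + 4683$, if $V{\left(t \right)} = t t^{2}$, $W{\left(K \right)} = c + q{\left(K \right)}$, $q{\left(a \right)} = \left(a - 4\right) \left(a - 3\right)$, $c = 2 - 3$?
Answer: $4684$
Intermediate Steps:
$c = -1$ ($c = 2 - 3 = -1$)
$q{\left(a \right)} = \left(-4 + a\right) \left(-3 + a\right)$
$W{\left(K \right)} = 11 + K^{2} - 7 K$ ($W{\left(K \right)} = -1 + \left(12 + K^{2} - 7 K\right) = 11 + K^{2} - 7 K$)
$V{\left(t \right)} = t^{3}$
$V{\left(W{\left(5 \right)} \right)} + 4683 = \left(11 + 5^{2} - 35\right)^{3} + 4683 = \left(11 + 25 - 35\right)^{3} + 4683 = 1^{3} + 4683 = 1 + 4683 = 4684$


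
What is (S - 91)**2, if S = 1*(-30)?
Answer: 14641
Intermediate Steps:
S = -30
(S - 91)**2 = (-30 - 91)**2 = (-121)**2 = 14641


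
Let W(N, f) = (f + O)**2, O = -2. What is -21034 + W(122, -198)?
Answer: 18966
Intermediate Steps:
W(N, f) = (-2 + f)**2 (W(N, f) = (f - 2)**2 = (-2 + f)**2)
-21034 + W(122, -198) = -21034 + (-2 - 198)**2 = -21034 + (-200)**2 = -21034 + 40000 = 18966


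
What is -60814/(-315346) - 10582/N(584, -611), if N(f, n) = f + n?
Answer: 1669316675/4257171 ≈ 392.12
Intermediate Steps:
-60814/(-315346) - 10582/N(584, -611) = -60814/(-315346) - 10582/(584 - 611) = -60814*(-1/315346) - 10582/(-27) = 30407/157673 - 10582*(-1/27) = 30407/157673 + 10582/27 = 1669316675/4257171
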